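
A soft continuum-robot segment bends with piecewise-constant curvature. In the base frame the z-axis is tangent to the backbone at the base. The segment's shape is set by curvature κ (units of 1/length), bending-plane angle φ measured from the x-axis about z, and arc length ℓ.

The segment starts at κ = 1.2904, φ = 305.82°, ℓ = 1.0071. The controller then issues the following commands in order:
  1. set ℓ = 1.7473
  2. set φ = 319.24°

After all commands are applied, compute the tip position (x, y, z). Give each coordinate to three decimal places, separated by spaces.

0.958 -0.826 0.601

initial: κ=1.2904, φ=305.82°, ℓ=1.0071
cmd 1: set ℓ=1.7473 → (κ,φ,ℓ)=(1.2904,305.82°,1.7473) → tip=(0.7401,-1.0254,0.6007)
cmd 2: set φ=319.24° → (κ,φ,ℓ)=(1.2904,319.24°,1.7473) → tip=(0.9579,-0.8256,0.6007)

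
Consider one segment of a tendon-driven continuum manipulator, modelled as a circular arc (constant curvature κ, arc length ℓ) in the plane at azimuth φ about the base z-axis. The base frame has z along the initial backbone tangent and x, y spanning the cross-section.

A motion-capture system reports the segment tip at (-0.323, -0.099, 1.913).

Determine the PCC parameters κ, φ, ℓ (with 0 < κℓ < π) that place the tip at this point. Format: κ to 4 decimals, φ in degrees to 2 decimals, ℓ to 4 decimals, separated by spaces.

0.1790 197.04 1.9525

ρ = √(x²+y²) = √(-0.323² + -0.099²) = 0.33783
φ = atan2(y, x) mod 360° = atan2(-0.099, -0.323) = 197.0404°
|p|² = ρ² + z² = 0.33783² + 1.913² = 3.77370
κ = 2ρ / |p|² = 2×0.33783 / 3.77370 = 0.17905
θ = 2·atan2(ρ, z) = 2·atan2(0.33783, 1.913) = 0.34959 rad
ℓ = θ/κ = 0.34959/0.17905 = 1.95253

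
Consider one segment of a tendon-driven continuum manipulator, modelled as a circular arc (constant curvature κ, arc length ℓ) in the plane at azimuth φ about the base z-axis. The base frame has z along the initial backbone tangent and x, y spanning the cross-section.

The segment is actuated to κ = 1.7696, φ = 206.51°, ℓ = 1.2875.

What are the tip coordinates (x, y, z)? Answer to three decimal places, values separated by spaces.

θ = κ·ℓ = 1.7696 × 1.2875 = 2.27836 rad
ρ = (1 − cos θ)/κ = (1 − -0.64998)/1.7696 = 0.93241
z = sin θ / κ = 0.75995/1.7696 = 0.42945
x = ρ cos φ = 0.93241 × cos(206.51°) = -0.83437
y = ρ sin φ = 0.93241 × sin(206.51°) = -0.41618

-0.834 -0.416 0.429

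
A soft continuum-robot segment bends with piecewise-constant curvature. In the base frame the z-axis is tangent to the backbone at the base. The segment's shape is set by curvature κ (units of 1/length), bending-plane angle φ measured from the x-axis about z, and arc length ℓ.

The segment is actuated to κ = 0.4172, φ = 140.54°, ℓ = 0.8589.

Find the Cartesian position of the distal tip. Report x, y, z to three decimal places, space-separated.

θ = κ·ℓ = 0.4172 × 0.8589 = 0.35833 rad
ρ = (1 − cos θ)/κ = (1 − 0.93648)/0.4172 = 0.15225
z = sin θ / κ = 0.35071/0.4172 = 0.84064
x = ρ cos φ = 0.15225 × cos(140.54°) = -0.11754
y = ρ sin φ = 0.15225 × sin(140.54°) = 0.09676

-0.118 0.097 0.841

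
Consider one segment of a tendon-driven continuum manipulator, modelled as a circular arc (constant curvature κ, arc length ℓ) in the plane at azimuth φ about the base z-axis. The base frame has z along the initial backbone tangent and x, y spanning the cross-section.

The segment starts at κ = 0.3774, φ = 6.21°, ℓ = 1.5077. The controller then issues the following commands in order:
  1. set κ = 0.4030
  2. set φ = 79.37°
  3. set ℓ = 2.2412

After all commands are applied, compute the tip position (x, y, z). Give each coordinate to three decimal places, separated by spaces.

initial: κ=0.3774, φ=6.21°, ℓ=1.5077
cmd 1: set κ=0.4030 → (κ,φ,ℓ)=(0.4030,6.21°,1.5077) → tip=(0.4415,0.0480,1.4166)
cmd 2: set φ=79.37° → (κ,φ,ℓ)=(0.4030,79.37°,1.5077) → tip=(0.0819,0.4365,1.4166)
cmd 3: set ℓ=2.2412 → (κ,φ,ℓ)=(0.4030,79.37°,2.2412) → tip=(0.1744,0.9289,1.9487)

0.174 0.929 1.949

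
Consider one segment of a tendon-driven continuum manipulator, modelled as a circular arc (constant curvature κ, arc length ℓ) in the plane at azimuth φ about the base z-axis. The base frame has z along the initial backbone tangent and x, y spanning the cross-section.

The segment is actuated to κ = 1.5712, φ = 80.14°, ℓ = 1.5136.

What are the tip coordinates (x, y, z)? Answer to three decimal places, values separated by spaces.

θ = κ·ℓ = 1.5712 × 1.5136 = 2.37817 rad
ρ = (1 − cos θ)/κ = (1 − -0.72247)/1.5712 = 1.09628
z = sin θ / κ = 0.69140/1.5712 = 0.44005
x = ρ cos φ = 1.09628 × cos(80.14°) = 0.18773
y = ρ sin φ = 1.09628 × sin(80.14°) = 1.08009

0.188 1.080 0.440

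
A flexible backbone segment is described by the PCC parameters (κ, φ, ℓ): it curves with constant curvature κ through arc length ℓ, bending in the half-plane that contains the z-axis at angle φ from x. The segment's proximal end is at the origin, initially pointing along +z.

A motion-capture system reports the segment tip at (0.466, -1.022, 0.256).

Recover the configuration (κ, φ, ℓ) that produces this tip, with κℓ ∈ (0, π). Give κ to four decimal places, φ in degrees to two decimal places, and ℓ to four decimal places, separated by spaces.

1.6927 294.51 1.5912

ρ = √(x²+y²) = √(0.466² + -1.022²) = 1.12323
φ = atan2(y, x) mod 360° = atan2(-1.022, 0.466) = 294.5115°
|p|² = ρ² + z² = 1.12323² + 0.256² = 1.32718
κ = 2ρ / |p|² = 2×1.12323 / 1.32718 = 1.69266
θ = 2·atan2(ρ, z) = 2·atan2(1.12323, 0.256) = 2.69342 rad
ℓ = θ/κ = 2.69342/1.69266 = 1.59124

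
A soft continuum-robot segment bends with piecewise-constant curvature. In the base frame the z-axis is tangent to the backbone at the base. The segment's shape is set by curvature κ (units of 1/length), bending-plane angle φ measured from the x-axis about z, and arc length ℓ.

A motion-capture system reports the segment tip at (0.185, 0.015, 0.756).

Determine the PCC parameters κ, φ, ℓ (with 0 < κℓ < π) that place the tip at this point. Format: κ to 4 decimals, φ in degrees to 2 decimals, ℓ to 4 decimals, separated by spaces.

ρ = √(x²+y²) = √(0.185² + 0.015²) = 0.18561
φ = atan2(y, x) mod 360° = atan2(0.015, 0.185) = 4.6355°
|p|² = ρ² + z² = 0.18561² + 0.756² = 0.60599
κ = 2ρ / |p|² = 2×0.18561 / 0.60599 = 0.61258
θ = 2·atan2(ρ, z) = 2·atan2(0.18561, 0.756) = 0.48150 rad
ℓ = θ/κ = 0.48150/0.61258 = 0.78602

0.6126 4.64 0.7860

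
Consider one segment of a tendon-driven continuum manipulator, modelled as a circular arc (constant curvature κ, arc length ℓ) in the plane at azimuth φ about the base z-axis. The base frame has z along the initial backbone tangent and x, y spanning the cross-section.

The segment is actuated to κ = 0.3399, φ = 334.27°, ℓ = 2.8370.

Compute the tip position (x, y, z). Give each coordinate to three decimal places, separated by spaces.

1.140 -0.549 2.417

θ = κ·ℓ = 0.3399 × 2.8370 = 0.96430 rad
ρ = (1 − cos θ)/κ = (1 − 0.57000)/0.3399 = 1.26509
z = sin θ / κ = 0.82165/0.3399 = 2.41732
x = ρ cos φ = 1.26509 × cos(334.27°) = 1.13966
y = ρ sin φ = 1.26509 × sin(334.27°) = -0.54922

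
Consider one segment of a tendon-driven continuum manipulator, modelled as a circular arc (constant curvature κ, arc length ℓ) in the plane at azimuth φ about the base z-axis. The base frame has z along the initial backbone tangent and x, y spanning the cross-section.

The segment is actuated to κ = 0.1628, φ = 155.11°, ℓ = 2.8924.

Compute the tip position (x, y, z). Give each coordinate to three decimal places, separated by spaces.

θ = κ·ℓ = 0.1628 × 2.8924 = 0.47088 rad
ρ = (1 − cos θ)/κ = (1 − 0.89117)/0.1628 = 0.66850
z = sin θ / κ = 0.45367/0.1628 = 2.78669
x = ρ cos φ = 0.66850 × cos(155.11°) = -0.60641
y = ρ sin φ = 0.66850 × sin(155.11°) = 0.28136

-0.606 0.281 2.787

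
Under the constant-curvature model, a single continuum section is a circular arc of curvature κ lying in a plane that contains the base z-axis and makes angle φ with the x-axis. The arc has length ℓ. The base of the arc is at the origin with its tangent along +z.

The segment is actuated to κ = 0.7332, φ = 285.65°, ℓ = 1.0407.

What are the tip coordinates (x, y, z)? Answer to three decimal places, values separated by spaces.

θ = κ·ℓ = 0.7332 × 1.0407 = 0.76304 rad
ρ = (1 − cos θ)/κ = (1 − 0.72274)/0.7332 = 0.37815
z = sin θ / κ = 0.69112/0.7332 = 0.94261
x = ρ cos φ = 0.37815 × cos(285.65°) = 0.10201
y = ρ sin φ = 0.37815 × sin(285.65°) = -0.36413

0.102 -0.364 0.943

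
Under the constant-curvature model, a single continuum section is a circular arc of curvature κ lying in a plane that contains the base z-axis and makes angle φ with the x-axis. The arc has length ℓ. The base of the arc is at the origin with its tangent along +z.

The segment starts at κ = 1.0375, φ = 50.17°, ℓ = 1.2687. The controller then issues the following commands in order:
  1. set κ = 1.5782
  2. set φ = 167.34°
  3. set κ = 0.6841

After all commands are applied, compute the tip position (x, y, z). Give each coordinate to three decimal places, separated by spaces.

-0.504 0.113 1.115

initial: κ=1.0375, φ=50.17°, ℓ=1.2687
cmd 1: set κ=1.5782 → (κ,φ,ℓ)=(1.5782,50.17°,1.2687) → tip=(0.5756,0.6901,0.5756)
cmd 2: set φ=167.34° → (κ,φ,ℓ)=(1.5782,167.34°,1.2687) → tip=(-0.8768,0.1969,0.5756)
cmd 3: set κ=0.6841 → (κ,φ,ℓ)=(0.6841,167.34°,1.2687) → tip=(-0.5043,0.1133,1.1153)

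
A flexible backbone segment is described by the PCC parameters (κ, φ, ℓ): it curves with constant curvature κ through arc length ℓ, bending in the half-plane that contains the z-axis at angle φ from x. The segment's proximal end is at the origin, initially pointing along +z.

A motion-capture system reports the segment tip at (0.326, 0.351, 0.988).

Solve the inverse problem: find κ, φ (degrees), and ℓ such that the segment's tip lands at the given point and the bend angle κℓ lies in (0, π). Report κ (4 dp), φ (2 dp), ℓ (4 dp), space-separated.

ρ = √(x²+y²) = √(0.326² + 0.351²) = 0.47904
φ = atan2(y, x) mod 360° = atan2(0.351, 0.326) = 47.1148°
|p|² = ρ² + z² = 0.47904² + 0.988² = 1.20562
κ = 2ρ / |p|² = 2×0.47904 / 1.20562 = 0.79467
θ = 2·atan2(ρ, z) = 2·atan2(0.47904, 0.988) = 0.90292 rad
ℓ = θ/κ = 0.90292/0.79467 = 1.13621

0.7947 47.11 1.1362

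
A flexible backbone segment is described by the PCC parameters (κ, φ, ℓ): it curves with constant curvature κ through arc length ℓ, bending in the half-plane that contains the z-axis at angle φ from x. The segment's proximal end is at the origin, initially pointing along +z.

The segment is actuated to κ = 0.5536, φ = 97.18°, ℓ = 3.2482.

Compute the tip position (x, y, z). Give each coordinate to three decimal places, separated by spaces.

-0.277 2.196 1.760

θ = κ·ℓ = 0.5536 × 3.2482 = 1.79820 rad
ρ = (1 − cos θ)/κ = (1 − -0.22545)/0.5536 = 2.21361
z = sin θ / κ = 0.97425/0.5536 = 1.75985
x = ρ cos φ = 2.21361 × cos(97.18°) = -0.27667
y = ρ sin φ = 2.21361 × sin(97.18°) = 2.19625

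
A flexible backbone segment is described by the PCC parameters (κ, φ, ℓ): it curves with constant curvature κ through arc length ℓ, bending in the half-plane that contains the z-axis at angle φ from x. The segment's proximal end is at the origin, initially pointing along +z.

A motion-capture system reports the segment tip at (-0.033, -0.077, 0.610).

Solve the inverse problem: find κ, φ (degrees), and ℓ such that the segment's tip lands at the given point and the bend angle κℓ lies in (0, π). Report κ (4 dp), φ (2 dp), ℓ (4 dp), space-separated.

ρ = √(x²+y²) = √(-0.033² + -0.077²) = 0.08377
φ = atan2(y, x) mod 360° = atan2(-0.077, -0.033) = 246.8014°
|p|² = ρ² + z² = 0.08377² + 0.610² = 0.37912
κ = 2ρ / |p|² = 2×0.08377 / 0.37912 = 0.44194
θ = 2·atan2(ρ, z) = 2·atan2(0.08377, 0.610) = 0.27296 rad
ℓ = θ/κ = 0.27296/0.44194 = 0.61764

0.4419 246.80 0.6176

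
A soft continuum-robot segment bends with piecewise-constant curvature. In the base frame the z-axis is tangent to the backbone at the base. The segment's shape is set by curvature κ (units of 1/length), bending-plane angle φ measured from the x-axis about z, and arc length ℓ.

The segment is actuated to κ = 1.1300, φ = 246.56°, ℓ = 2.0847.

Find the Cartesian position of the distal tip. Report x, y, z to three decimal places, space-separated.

-0.601 -1.386 0.626

θ = κ·ℓ = 1.1300 × 2.0847 = 2.35571 rad
ρ = (1 − cos θ)/κ = (1 − -0.70676)/1.1300 = 1.51041
z = sin θ / κ = 0.70745/1.1300 = 0.62606
x = ρ cos φ = 1.51041 × cos(246.56°) = -0.60082
y = ρ sin φ = 1.51041 × sin(246.56°) = -1.38577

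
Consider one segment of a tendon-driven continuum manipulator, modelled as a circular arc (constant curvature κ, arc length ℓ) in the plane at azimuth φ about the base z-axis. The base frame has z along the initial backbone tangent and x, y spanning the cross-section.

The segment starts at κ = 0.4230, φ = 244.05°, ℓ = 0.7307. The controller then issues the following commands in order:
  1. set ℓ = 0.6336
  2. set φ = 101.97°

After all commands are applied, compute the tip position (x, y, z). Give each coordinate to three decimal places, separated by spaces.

initial: κ=0.4230, φ=244.05°, ℓ=0.7307
cmd 1: set ℓ=0.6336 → (κ,φ,ℓ)=(0.4230,244.05°,0.6336) → tip=(-0.0369,-0.0759,0.6260)
cmd 2: set φ=101.97° → (κ,φ,ℓ)=(0.4230,101.97°,0.6336) → tip=(-0.0175,0.0826,0.6260)

-0.018 0.083 0.626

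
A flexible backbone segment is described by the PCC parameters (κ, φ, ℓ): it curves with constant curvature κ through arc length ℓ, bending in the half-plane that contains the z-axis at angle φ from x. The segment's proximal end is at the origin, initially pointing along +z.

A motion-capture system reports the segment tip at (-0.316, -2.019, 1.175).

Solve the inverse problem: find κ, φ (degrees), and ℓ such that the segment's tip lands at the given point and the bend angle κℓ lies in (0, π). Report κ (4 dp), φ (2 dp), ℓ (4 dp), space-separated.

ρ = √(x²+y²) = √(-0.316² + -2.019²) = 2.04358
φ = atan2(y, x) mod 360° = atan2(-2.019, -0.316) = 261.1046°
|p|² = ρ² + z² = 2.04358² + 1.175² = 5.55684
κ = 2ρ / |p|² = 2×2.04358 / 5.55684 = 0.73552
θ = 2·atan2(ρ, z) = 2·atan2(2.04358, 1.175) = 2.09797 rad
ℓ = θ/κ = 2.09797/0.73552 = 2.85237

0.7355 261.10 2.8524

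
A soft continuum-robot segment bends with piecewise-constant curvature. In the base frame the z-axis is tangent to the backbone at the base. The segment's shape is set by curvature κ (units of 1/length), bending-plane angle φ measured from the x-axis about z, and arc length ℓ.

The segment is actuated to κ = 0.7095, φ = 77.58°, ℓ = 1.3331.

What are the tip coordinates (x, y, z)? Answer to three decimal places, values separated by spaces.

θ = κ·ℓ = 0.7095 × 1.3331 = 0.94583 rad
ρ = (1 − cos θ)/κ = (1 − 0.58507)/0.7095 = 0.58483
z = sin θ / κ = 0.81099/0.7095 = 1.14304
x = ρ cos φ = 0.58483 × cos(77.58°) = 0.12578
y = ρ sin φ = 0.58483 × sin(77.58°) = 0.57114

0.126 0.571 1.143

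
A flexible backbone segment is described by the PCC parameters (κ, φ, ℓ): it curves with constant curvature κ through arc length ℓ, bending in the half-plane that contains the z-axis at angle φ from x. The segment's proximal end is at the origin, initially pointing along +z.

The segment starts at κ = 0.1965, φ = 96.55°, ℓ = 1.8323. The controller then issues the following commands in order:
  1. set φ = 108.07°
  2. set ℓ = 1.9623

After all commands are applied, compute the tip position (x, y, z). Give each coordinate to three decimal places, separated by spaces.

-0.116 0.355 1.914

initial: κ=0.1965, φ=96.55°, ℓ=1.8323
cmd 1: set φ=108.07° → (κ,φ,ℓ)=(0.1965,108.07°,1.8323) → tip=(-0.1012,0.3102,1.7930)
cmd 2: set ℓ=1.9623 → (κ,φ,ℓ)=(0.1965,108.07°,1.9623) → tip=(-0.1159,0.3552,1.9140)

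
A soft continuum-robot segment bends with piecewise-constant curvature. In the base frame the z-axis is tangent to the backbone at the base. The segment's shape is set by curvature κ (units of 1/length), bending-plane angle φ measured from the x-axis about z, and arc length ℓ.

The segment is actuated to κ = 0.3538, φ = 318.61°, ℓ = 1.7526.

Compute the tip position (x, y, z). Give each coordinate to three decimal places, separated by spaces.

θ = κ·ℓ = 0.3538 × 1.7526 = 0.62007 rad
ρ = (1 − cos θ)/κ = (1 − 0.81384)/0.3538 = 0.52618
z = sin θ / κ = 0.58109/0.3538 = 1.64243
x = ρ cos φ = 0.52618 × cos(318.61°) = 0.39475
y = ρ sin φ = 0.52618 × sin(318.61°) = -0.34790

0.395 -0.348 1.642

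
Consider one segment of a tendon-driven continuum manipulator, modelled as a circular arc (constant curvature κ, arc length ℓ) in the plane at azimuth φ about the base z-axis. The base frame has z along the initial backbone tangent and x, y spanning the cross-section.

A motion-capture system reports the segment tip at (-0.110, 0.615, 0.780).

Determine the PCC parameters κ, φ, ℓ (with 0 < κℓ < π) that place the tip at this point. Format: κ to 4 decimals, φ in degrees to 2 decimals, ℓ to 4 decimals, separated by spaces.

ρ = √(x²+y²) = √(-0.110² + 0.615²) = 0.62476
φ = atan2(y, x) mod 360° = atan2(0.615, -0.110) = 100.1408°
|p|² = ρ² + z² = 0.62476² + 0.780² = 0.99873
κ = 2ρ / |p|² = 2×0.62476 / 0.99873 = 1.25112
θ = 2·atan2(ρ, z) = 2·atan2(0.62476, 0.780) = 1.35067 rad
ℓ = θ/κ = 1.35067/1.25112 = 1.07957

1.2511 100.14 1.0796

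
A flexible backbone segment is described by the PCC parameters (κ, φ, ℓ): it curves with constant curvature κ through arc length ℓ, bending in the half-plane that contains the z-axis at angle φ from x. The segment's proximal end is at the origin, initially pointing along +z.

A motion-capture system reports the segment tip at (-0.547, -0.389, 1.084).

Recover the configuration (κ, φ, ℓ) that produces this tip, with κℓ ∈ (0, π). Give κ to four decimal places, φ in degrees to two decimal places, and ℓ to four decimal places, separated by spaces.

ρ = √(x²+y²) = √(-0.547² + -0.389²) = 0.67122
φ = atan2(y, x) mod 360° = atan2(-0.389, -0.547) = 215.4186°
|p|² = ρ² + z² = 0.67122² + 1.084² = 1.62559
κ = 2ρ / |p|² = 2×0.67122 / 1.62559 = 0.82581
θ = 2·atan2(ρ, z) = 2·atan2(0.67122, 1.084) = 1.10884 rad
ℓ = θ/κ = 1.10884/0.82581 = 1.34272

0.8258 215.42 1.3427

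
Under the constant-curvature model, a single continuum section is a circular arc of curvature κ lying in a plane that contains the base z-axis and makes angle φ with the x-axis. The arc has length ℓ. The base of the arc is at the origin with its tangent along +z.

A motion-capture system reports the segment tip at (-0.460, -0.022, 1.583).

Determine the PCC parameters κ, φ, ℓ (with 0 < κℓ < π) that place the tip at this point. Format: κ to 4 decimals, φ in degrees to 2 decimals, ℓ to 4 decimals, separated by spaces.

0.3389 182.74 1.6709

ρ = √(x²+y²) = √(-0.460² + -0.022²) = 0.46053
φ = atan2(y, x) mod 360° = atan2(-0.022, -0.460) = 182.7381°
|p|² = ρ² + z² = 0.46053² + 1.583² = 2.71797
κ = 2ρ / |p|² = 2×0.46053 / 2.71797 = 0.33887
θ = 2·atan2(ρ, z) = 2·atan2(0.46053, 1.583) = 0.56621 rad
ℓ = θ/κ = 0.56621/0.33887 = 1.67086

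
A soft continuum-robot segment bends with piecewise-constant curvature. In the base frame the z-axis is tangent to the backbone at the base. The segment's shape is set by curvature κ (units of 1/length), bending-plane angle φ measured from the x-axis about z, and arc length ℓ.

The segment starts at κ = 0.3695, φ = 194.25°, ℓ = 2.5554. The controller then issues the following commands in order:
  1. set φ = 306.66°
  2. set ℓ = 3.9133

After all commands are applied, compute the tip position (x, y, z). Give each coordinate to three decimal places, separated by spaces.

initial: κ=0.3695, φ=194.25°, ℓ=2.5554
cmd 1: set φ=306.66° → (κ,φ,ℓ)=(0.3695,306.66°,2.5554) → tip=(0.6684,-0.8980,2.1923)
cmd 2: set ℓ=3.9133 → (κ,φ,ℓ)=(0.3695,306.66°,3.9133) → tip=(1.4147,-1.9007,2.6853)

1.415 -1.901 2.685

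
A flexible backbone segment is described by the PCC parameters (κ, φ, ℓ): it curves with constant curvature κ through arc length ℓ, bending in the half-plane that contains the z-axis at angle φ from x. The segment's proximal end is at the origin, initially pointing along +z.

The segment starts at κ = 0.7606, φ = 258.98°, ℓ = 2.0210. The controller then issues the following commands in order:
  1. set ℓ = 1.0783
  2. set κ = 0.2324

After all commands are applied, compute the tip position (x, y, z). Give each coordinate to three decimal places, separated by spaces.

-0.026 -0.132 1.067

initial: κ=0.7606, φ=258.98°, ℓ=2.0210
cmd 1: set ℓ=1.0783 → (κ,φ,ℓ)=(0.7606,258.98°,1.0783) → tip=(-0.0799,-0.4102,0.9614)
cmd 2: set κ=0.2324 → (κ,φ,ℓ)=(0.2324,258.98°,1.0783) → tip=(-0.0257,-0.1319,1.0670)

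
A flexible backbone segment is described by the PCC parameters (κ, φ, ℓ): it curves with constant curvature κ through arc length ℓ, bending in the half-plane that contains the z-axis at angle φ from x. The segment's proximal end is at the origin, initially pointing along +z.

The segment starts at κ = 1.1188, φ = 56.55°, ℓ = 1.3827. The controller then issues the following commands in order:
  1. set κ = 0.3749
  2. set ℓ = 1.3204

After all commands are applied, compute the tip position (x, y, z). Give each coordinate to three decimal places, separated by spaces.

initial: κ=1.1188, φ=56.55°, ℓ=1.3827
cmd 1: set κ=0.3749 → (κ,φ,ℓ)=(0.3749,56.55°,1.3827) → tip=(0.1932,0.2924,1.3216)
cmd 2: set ℓ=1.3204 → (κ,φ,ℓ)=(0.3749,56.55°,1.3204) → tip=(0.1765,0.2672,1.2671)

0.176 0.267 1.267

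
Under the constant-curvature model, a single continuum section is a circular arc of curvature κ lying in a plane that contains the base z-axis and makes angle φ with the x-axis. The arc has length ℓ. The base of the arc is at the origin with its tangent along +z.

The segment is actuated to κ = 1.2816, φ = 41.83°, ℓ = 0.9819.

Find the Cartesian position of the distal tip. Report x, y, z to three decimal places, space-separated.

θ = κ·ℓ = 1.2816 × 0.9819 = 1.25840 rad
ρ = (1 − cos θ)/κ = (1 − 0.30734)/1.2816 = 0.54047
z = sin θ / κ = 0.95160/1.2816 = 0.74251
x = ρ cos φ = 0.54047 × cos(41.83°) = 0.40272
y = ρ sin φ = 0.54047 × sin(41.83°) = 0.36045

0.403 0.360 0.743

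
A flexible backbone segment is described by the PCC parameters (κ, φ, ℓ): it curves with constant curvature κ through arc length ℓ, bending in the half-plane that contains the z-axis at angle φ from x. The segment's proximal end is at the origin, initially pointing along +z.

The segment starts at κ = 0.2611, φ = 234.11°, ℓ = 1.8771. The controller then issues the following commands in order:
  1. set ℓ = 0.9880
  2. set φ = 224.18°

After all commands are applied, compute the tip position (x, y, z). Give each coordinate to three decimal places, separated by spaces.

initial: κ=0.2611, φ=234.11°, ℓ=1.8771
cmd 1: set ℓ=0.9880 → (κ,φ,ℓ)=(0.2611,234.11°,0.9880) → tip=(-0.0743,-0.1027,0.9771)
cmd 2: set φ=224.18° → (κ,φ,ℓ)=(0.2611,224.18°,0.9880) → tip=(-0.0909,-0.0883,0.9771)

-0.091 -0.088 0.977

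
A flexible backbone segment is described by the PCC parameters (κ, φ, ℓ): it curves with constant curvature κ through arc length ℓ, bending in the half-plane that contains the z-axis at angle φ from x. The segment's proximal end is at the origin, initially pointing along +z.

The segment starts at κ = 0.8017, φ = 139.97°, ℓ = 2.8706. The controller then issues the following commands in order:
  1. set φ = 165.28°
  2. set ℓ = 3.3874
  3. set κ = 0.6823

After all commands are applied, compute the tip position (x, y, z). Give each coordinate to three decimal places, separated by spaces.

-2.374 0.624 1.082

initial: κ=0.8017, φ=139.97°, ℓ=2.8706
cmd 1: set φ=165.28° → (κ,φ,ℓ)=(0.8017,165.28°,2.8706) → tip=(-2.0114,0.5284,0.9290)
cmd 2: set ℓ=3.3874 → (κ,φ,ℓ)=(0.8017,165.28°,3.3874) → tip=(-2.3050,0.6056,0.5153)
cmd 3: set κ=0.6823 → (κ,φ,ℓ)=(0.6823,165.28°,3.3874) → tip=(-2.3738,0.6236,1.0819)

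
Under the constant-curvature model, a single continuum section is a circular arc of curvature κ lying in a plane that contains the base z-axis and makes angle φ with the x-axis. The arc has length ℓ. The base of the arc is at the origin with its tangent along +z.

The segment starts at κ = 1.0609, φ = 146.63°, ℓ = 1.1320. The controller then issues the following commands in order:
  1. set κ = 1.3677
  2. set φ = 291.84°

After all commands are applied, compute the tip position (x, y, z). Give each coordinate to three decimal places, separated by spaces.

0.266 -0.663 0.731

initial: κ=1.0609, φ=146.63°, ℓ=1.1320
cmd 1: set κ=1.3677 → (κ,φ,ℓ)=(1.3677,146.63°,1.1320) → tip=(-0.5968,0.3931,0.7310)
cmd 2: set φ=291.84° → (κ,φ,ℓ)=(1.3677,291.84°,1.1320) → tip=(0.2659,-0.6634,0.7310)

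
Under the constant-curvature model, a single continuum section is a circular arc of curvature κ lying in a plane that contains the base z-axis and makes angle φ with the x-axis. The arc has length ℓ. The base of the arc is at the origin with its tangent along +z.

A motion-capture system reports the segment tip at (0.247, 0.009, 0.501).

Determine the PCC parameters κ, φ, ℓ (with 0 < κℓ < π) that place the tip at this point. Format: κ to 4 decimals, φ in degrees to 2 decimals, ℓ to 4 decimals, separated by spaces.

1.5839 2.09 0.5787

ρ = √(x²+y²) = √(0.247² + 0.009²) = 0.24716
φ = atan2(y, x) mod 360° = atan2(0.009, 0.247) = 2.0868°
|p|² = ρ² + z² = 0.24716² + 0.501² = 0.31209
κ = 2ρ / |p|² = 2×0.24716 / 0.31209 = 1.58392
θ = 2·atan2(ρ, z) = 2·atan2(0.24716, 0.501) = 0.91661 rad
ℓ = θ/κ = 0.91661/1.58392 = 0.57870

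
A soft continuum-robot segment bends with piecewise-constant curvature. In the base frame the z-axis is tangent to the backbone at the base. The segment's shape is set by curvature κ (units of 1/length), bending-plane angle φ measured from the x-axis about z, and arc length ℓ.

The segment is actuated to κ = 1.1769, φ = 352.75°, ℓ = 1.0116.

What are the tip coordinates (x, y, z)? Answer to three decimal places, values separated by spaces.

0.530 -0.067 0.789

θ = κ·ℓ = 1.1769 × 1.0116 = 1.19055 rad
ρ = (1 − cos θ)/κ = (1 − 0.37115)/1.1769 = 0.53433
z = sin θ / κ = 0.92857/1.1769 = 0.78900
x = ρ cos φ = 0.53433 × cos(352.75°) = 0.53006
y = ρ sin φ = 0.53433 × sin(352.75°) = -0.06743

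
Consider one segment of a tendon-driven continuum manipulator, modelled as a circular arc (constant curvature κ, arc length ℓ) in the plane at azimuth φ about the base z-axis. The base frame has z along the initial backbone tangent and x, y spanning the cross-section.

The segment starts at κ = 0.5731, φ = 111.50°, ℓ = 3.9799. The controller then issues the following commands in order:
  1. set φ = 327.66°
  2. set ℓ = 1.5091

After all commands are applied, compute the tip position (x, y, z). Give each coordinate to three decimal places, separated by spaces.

initial: κ=0.5731, φ=111.50°, ℓ=3.9799
cmd 1: set φ=327.66° → (κ,φ,ℓ)=(0.5731,327.66°,3.9799) → tip=(2.4353,-1.5419,1.3232)
cmd 2: set ℓ=1.5091 → (κ,φ,ℓ)=(0.5731,327.66°,1.5091) → tip=(0.5178,-0.3279,1.3279)

0.518 -0.328 1.328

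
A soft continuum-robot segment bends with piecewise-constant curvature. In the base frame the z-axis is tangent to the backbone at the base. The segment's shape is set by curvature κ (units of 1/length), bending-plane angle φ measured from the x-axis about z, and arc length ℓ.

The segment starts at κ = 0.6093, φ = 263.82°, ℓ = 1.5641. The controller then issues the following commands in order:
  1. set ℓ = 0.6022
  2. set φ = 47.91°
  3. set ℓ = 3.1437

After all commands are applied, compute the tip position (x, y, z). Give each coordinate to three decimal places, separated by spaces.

initial: κ=0.6093, φ=263.82°, ℓ=1.5641
cmd 1: set ℓ=0.6022 → (κ,φ,ℓ)=(0.6093,263.82°,0.6022) → tip=(-0.0118,-0.1086,0.5888)
cmd 2: set φ=47.91° → (κ,φ,ℓ)=(0.6093,47.91°,0.6022) → tip=(0.0732,0.0811,0.5888)
cmd 3: set ℓ=3.1437 → (κ,φ,ℓ)=(0.6093,47.91°,3.1437) → tip=(1.4718,1.6295,1.5447)

1.472 1.629 1.545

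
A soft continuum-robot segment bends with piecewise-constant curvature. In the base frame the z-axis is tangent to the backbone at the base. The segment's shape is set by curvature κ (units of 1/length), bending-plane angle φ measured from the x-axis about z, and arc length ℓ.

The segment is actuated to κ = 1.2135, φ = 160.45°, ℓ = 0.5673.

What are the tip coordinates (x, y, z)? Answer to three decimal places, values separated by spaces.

-0.177 0.063 0.524

θ = κ·ℓ = 1.2135 × 0.5673 = 0.68842 rad
ρ = (1 − cos θ)/κ = (1 − 0.77225)/1.2135 = 0.18768
z = sin θ / κ = 0.63532/1.2135 = 0.52354
x = ρ cos φ = 0.18768 × cos(160.45°) = -0.17686
y = ρ sin φ = 0.18768 × sin(160.45°) = 0.06280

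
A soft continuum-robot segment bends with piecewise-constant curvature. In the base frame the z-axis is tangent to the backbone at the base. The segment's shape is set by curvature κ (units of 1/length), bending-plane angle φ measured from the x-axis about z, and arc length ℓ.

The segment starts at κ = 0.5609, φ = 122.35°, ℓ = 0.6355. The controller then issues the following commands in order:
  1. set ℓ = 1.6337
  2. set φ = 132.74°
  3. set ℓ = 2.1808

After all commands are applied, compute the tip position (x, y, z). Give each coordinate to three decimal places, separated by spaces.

initial: κ=0.5609, φ=122.35°, ℓ=0.6355
cmd 1: set ℓ=1.6337 → (κ,φ,ℓ)=(0.5609,122.35°,1.6337) → tip=(-0.3733,0.5893,1.4145)
cmd 2: set φ=132.74° → (κ,φ,ℓ)=(0.5609,132.74°,1.6337) → tip=(-0.4734,0.5123,1.4145)
cmd 3: set ℓ=2.1808 → (κ,φ,ℓ)=(0.5609,132.74°,2.1808) → tip=(-0.7978,0.8634,1.6762)

-0.798 0.863 1.676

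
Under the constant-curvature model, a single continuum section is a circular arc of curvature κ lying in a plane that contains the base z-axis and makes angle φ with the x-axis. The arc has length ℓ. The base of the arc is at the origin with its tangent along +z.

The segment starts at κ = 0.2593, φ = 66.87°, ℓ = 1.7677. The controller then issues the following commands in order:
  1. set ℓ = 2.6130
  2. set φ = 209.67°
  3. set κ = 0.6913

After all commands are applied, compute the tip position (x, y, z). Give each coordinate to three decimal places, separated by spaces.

-1.550 -0.883 1.407

initial: κ=0.2593, φ=66.87°, ℓ=1.7677
cmd 1: set ℓ=2.6130 → (κ,φ,ℓ)=(0.2593,66.87°,2.6130) → tip=(0.3346,0.7834,2.4176)
cmd 2: set φ=209.67° → (κ,φ,ℓ)=(0.2593,209.67°,2.6130) → tip=(-0.7402,-0.4217,2.4176)
cmd 3: set κ=0.6913 → (κ,φ,ℓ)=(0.6913,209.67°,2.6130) → tip=(-1.5503,-0.8832,1.4066)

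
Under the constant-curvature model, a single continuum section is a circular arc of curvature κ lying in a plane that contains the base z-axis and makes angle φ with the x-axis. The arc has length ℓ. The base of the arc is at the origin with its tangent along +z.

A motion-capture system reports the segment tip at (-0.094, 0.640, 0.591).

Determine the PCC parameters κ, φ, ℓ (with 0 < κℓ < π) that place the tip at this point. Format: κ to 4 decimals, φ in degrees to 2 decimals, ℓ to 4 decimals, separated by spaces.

ρ = √(x²+y²) = √(-0.094² + 0.640²) = 0.64687
φ = atan2(y, x) mod 360° = atan2(0.640, -0.094) = 98.3556°
|p|² = ρ² + z² = 0.64687² + 0.591² = 0.76772
κ = 2ρ / |p|² = 2×0.64687 / 0.76772 = 1.68517
θ = 2·atan2(ρ, z) = 2·atan2(0.64687, 0.591) = 1.66100 rad
ℓ = θ/κ = 1.66100/1.68517 = 0.98566

1.6852 98.36 0.9857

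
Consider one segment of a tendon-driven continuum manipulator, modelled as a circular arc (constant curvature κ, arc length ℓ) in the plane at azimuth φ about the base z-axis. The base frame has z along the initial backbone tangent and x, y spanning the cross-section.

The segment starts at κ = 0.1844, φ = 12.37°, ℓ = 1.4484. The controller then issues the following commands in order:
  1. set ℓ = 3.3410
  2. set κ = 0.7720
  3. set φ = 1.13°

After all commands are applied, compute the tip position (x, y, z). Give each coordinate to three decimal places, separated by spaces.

2.391 0.047 0.691

initial: κ=0.1844, φ=12.37°, ℓ=1.4484
cmd 1: set ℓ=3.3410 → (κ,φ,ℓ)=(0.1844,12.37°,3.3410) → tip=(0.9739,0.2136,3.1336)
cmd 2: set κ=0.7720 → (κ,φ,ℓ)=(0.7720,12.37°,3.3410) → tip=(2.3357,0.5123,0.6906)
cmd 3: set φ=1.13° → (κ,φ,ℓ)=(0.7720,1.13°,3.3410) → tip=(2.3907,0.0472,0.6906)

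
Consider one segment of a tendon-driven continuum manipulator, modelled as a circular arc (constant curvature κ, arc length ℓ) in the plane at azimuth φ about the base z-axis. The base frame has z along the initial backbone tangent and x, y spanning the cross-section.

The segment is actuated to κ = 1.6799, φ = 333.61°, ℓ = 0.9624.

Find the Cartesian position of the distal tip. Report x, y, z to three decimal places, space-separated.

0.558 -0.277 0.595

θ = κ·ℓ = 1.6799 × 0.9624 = 1.61674 rad
ρ = (1 − cos θ)/κ = (1 − -0.04592)/1.6799 = 0.62261
z = sin θ / κ = 0.99894/1.6799 = 0.59465
x = ρ cos φ = 0.62261 × cos(333.61°) = 0.55773
y = ρ sin φ = 0.62261 × sin(333.61°) = -0.27674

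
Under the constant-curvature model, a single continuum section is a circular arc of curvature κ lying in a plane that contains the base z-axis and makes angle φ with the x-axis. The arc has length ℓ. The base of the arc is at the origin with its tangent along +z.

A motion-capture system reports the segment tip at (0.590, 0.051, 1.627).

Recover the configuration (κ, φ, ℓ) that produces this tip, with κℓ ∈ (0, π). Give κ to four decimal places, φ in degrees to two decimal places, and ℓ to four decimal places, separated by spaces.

ρ = √(x²+y²) = √(0.590² + 0.051²) = 0.59220
φ = atan2(y, x) mod 360° = atan2(0.051, 0.590) = 4.9404°
|p|² = ρ² + z² = 0.59220² + 1.627² = 2.99783
κ = 2ρ / |p|² = 2×0.59220 / 2.99783 = 0.39509
θ = 2·atan2(ρ, z) = 2·atan2(0.59220, 1.627) = 0.69815 rad
ℓ = θ/κ = 0.69815/0.39509 = 1.76709

0.3951 4.94 1.7671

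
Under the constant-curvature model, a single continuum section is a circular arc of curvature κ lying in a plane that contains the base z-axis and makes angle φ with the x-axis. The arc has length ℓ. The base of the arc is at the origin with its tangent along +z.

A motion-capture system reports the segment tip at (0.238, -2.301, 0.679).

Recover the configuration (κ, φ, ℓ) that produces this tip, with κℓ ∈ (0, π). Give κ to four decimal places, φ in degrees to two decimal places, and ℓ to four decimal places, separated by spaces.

0.7960 275.91 3.2294

ρ = √(x²+y²) = √(0.238² + -2.301²) = 2.31328
φ = atan2(y, x) mod 360° = atan2(-2.301, 0.238) = 275.9053°
|p|² = ρ² + z² = 2.31328² + 0.679² = 5.81229
κ = 2ρ / |p|² = 2×2.31328 / 5.81229 = 0.79600
θ = 2·atan2(ρ, z) = 2·atan2(2.31328, 0.679) = 2.57058 rad
ℓ = θ/κ = 2.57058/0.79600 = 3.22940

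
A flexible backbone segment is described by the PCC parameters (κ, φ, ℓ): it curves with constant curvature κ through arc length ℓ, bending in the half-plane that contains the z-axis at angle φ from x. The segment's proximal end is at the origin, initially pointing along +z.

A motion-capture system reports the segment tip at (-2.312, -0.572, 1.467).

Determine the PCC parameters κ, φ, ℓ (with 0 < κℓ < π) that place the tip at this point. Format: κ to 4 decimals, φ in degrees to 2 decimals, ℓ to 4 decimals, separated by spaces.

0.6088 193.90 3.3468

ρ = √(x²+y²) = √(-2.312² + -0.572²) = 2.38171
φ = atan2(y, x) mod 360° = atan2(-0.572, -2.312) = 193.8962°
|p|² = ρ² + z² = 2.38171² + 1.467² = 7.82462
κ = 2ρ / |p|² = 2×2.38171 / 7.82462 = 0.60877
θ = 2·atan2(ρ, z) = 2·atan2(2.38171, 1.467) = 2.03747 rad
ℓ = θ/κ = 2.03747/0.60877 = 3.34685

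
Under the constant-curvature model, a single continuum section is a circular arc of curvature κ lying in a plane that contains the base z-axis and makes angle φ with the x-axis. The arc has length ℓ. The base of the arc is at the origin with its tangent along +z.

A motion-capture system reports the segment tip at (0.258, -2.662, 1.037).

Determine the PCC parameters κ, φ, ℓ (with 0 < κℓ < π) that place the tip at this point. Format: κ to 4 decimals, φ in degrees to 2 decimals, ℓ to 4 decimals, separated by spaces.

0.6501 275.54 3.6947

ρ = √(x²+y²) = √(0.258² + -2.662²) = 2.67447
φ = atan2(y, x) mod 360° = atan2(-2.662, 0.258) = 275.5358°
|p|² = ρ² + z² = 2.67447² + 1.037² = 8.22818
κ = 2ρ / |p|² = 2×2.67447 / 8.22818 = 0.65008
θ = 2·atan2(ρ, z) = 2·atan2(2.67447, 1.037) = 2.40181 rad
ℓ = θ/κ = 2.40181/0.65008 = 3.69465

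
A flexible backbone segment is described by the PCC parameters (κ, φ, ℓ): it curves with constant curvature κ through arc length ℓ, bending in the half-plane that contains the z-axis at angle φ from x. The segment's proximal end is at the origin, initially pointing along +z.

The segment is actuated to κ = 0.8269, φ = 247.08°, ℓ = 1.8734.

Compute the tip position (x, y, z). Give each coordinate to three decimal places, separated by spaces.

θ = κ·ℓ = 0.8269 × 1.8734 = 1.54911 rad
ρ = (1 − cos θ)/κ = (1 − 0.02168)/0.8269 = 1.18312
z = sin θ / κ = 0.99976/0.8269 = 1.20905
x = ρ cos φ = 1.18312 × cos(247.08°) = -0.46076
y = ρ sin φ = 1.18312 × sin(247.08°) = -1.08971

-0.461 -1.090 1.209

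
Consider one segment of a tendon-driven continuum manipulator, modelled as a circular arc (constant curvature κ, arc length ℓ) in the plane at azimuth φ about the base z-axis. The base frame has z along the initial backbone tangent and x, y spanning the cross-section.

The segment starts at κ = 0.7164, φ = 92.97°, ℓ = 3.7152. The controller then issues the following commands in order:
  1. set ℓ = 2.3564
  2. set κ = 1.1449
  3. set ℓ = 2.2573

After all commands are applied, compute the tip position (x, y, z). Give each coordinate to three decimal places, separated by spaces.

initial: κ=0.7164, φ=92.97°, ℓ=3.7152
cmd 1: set ℓ=2.3564 → (κ,φ,ℓ)=(0.7164,92.97°,2.3564) → tip=(-0.0808,1.5572,1.3863)
cmd 2: set κ=1.1449 → (κ,φ,ℓ)=(1.1449,92.97°,2.3564) → tip=(-0.0861,1.6601,0.3750)
cmd 3: set ℓ=2.2573 → (κ,φ,ℓ)=(1.1449,92.97°,2.2573) → tip=(-0.0837,1.6126,0.4619)

-0.084 1.613 0.462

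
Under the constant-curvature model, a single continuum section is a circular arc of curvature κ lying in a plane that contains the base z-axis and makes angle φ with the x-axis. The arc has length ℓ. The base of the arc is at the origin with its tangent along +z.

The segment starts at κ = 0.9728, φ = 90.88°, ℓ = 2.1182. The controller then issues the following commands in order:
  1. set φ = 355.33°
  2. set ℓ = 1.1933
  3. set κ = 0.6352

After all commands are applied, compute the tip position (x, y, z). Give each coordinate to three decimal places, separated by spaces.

initial: κ=0.9728, φ=90.88°, ℓ=2.1182
cmd 1: set φ=355.33° → (κ,φ,ℓ)=(0.9728,355.33°,2.1182) → tip=(1.5065,-0.1231,0.9071)
cmd 2: set ℓ=1.1933 → (κ,φ,ℓ)=(0.9728,355.33°,1.1933) → tip=(0.6162,-0.0503,0.9428)
cmd 3: set κ=0.6352 → (κ,φ,ℓ)=(0.6352,355.33°,1.1933) → tip=(0.4296,-0.0351,1.0823)

0.430 -0.035 1.082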